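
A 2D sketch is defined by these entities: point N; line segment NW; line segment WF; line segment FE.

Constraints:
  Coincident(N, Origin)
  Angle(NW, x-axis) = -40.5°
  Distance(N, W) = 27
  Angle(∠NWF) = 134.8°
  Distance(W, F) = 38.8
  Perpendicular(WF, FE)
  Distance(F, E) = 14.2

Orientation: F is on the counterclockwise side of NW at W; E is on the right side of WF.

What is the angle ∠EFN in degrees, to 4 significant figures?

108.3°

N is at the origin; NW runs at -40.5° with length 27.0, so W = 27.0·(cos -40.5°, sin -40.5°) = (20.53, -17.54). ∠NWF = 134.8°, so WF runs at -40.5° + (180° − 134.8°) = 4.700° from the x-axis; with |WF| = 38.8, F = W + 38.8·(cos 4.700°, sin 4.700°) = (59.20, -14.36). WF is perpendicular to FE; with |FE| = 14.2 on the right of WF, E = F + 14.2·(0.08194, -0.9966) = (60.36, -28.51). Then cos ∠EFN = FE·FN / (|FE||FN|), giving 108.3°.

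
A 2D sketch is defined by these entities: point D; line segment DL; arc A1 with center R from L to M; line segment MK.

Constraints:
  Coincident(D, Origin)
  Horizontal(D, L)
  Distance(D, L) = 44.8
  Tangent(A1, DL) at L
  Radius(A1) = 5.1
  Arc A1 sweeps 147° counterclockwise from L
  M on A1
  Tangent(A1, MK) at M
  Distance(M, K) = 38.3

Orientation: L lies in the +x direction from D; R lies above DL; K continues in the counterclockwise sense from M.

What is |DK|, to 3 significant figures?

34.0

D is at the origin; D and L share the same y with |DL| = 44.8 and L on the +x side, so L = (44.8, 0.00). Tangency of A1 to DL means the radius RL is perpendicular to DL, so R = L + (0, 5.1) = (44.8, 5.10). On A1, L sits at bearing -90° from R; a 147° counterclockwise sweep puts M at bearing 57°, so M = R + 5.1·(cos 57°, sin 57°) = (47.6, 9.38). The tangent condition forces RM to be normal to MK, so MK runs along (−sin 57°, cos 57°); with |MK| = 38.3, K = (15.5, 30.2). Then |DK| = |K − D| = 34.0.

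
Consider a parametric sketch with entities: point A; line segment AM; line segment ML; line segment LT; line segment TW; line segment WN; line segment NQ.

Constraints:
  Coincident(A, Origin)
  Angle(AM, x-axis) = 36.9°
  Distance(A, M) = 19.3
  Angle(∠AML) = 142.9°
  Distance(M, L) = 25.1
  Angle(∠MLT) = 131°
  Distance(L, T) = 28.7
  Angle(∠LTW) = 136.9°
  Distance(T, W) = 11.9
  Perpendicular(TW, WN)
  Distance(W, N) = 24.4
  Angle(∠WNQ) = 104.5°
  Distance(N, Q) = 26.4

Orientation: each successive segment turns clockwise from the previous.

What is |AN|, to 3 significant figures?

40.4

A is at the origin; AM runs at 36.9° with length 19.3, so M = (15.4, 11.6). ∠AML = 142.9° gives ML at -0.200° from the x-axis; with |ML| = 25.1, L = (40.5, 11.5). ∠MLT = 131.0° gives LT at -49.2° from the x-axis; with |LT| = 28.7, T = (59.3, -10.2). ∠LTW = 136.9° gives TW at -92.3° from the x-axis; with |TW| = 11.9, W = (58.8, -22.1). TW is perpendicular to WN, so WN runs at 178°; with |WN| = 24.4, N = (34.4, -21.1). Then |AN| = |N − A| = 40.4.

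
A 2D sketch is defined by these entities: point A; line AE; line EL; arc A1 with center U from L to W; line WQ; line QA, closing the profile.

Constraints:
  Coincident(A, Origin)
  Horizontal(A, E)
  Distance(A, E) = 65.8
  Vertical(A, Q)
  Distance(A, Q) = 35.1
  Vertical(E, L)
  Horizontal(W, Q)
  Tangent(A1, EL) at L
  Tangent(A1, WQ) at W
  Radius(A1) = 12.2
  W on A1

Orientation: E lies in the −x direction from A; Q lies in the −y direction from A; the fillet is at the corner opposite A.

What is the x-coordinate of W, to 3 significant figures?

-53.6

A is at the origin; AE is horizontal with |AE| = 65.8 and E on the −x side, so E = (-65.8, 0.00). A and Q share the same x with |AQ| = 35.1 and Q on the −y side, so Q = (0.00, -35.1). The virtual corner opposite A is at (-65.8, -35.1). Tangency of A1 to EL means the radius UL is perpendicular to EL and A1 meets WQ tangentially, so UW is at right angles to WQ, with radius 12.2, so the center U sits 12.2 in from both sides at U = (-53.6, -22.9). That places the tangent points at L = (-65.8, -22.9) on EL and W = (-53.6, -35.1) on WQ. So W.x = -53.6.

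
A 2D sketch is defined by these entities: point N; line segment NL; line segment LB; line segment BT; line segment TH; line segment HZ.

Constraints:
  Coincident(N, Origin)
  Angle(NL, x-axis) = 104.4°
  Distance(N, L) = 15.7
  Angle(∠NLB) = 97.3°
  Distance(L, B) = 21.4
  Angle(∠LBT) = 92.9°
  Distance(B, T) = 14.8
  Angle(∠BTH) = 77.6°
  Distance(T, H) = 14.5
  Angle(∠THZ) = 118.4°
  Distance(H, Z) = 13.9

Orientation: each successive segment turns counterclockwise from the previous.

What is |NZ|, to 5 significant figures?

17.186

N is at the origin; NL runs at 104.4° with length 15.7, so L = (-3.9044, 15.207). ∠NLB = 97.3° gives LB at -172.90° from the x-axis; with |LB| = 21.4, B = (-25.140, 12.562). ∠LBT = 92.9° gives BT at -85.800° from the x-axis; with |BT| = 14.8, T = (-24.056, -2.1986). ∠BTH = 77.6° gives TH at 16.600° from the x-axis; with |TH| = 14.5, H = (-10.161, 1.9439). ∠THZ = 118.4° gives HZ at 78.200° from the x-axis; with |HZ| = 13.9, Z = (-7.3182, 15.550). Then |NZ| = |Z − N| = 17.186.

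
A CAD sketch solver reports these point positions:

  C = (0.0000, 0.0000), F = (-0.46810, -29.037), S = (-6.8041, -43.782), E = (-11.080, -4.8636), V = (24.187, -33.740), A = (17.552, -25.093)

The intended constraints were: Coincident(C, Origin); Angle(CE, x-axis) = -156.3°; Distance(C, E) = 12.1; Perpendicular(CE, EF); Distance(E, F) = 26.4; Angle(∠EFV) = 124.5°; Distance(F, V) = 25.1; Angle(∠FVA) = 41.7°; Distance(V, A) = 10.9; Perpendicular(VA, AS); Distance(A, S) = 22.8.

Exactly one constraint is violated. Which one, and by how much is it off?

Distance(A, S) = 22.8 — off by 7.90.

C = (0.00, 0.00) ✓; CE at -156.3° ✓; |CE| = 12.10 ✓; ∠(CE, EF) = 90.00° ✓; |EF| = 26.40 ✓; ∠EFV = 124.5° ✓; |FV| = 25.10 ✓; ∠FVA = 41.70° ✓; |VA| = 10.90 ✓; ∠(VA, AS) = 90.00° ✓; |AS| = 30.70 ✗.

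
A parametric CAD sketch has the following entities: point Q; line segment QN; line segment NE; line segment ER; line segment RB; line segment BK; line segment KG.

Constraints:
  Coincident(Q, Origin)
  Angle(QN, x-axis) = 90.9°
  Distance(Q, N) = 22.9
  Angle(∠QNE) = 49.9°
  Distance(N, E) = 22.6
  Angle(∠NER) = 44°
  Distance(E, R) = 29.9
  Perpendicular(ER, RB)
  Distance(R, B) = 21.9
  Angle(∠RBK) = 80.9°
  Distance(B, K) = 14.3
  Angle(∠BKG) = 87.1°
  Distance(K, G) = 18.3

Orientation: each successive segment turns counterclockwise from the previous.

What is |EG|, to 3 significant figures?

19.7

Q is at the origin; QN runs at 90.9° with length 22.9, so N = (-0.360, 22.9). ∠QNE = 49.9° gives NE at -139° from the x-axis; with |NE| = 22.6, E = (-17.4, 8.07). ∠NER = 44.0° gives ER at -3.00° from the x-axis; with |ER| = 29.9, R = (12.4, 6.51). The perpendicularity gives RB at right angles to ER, so RB runs at 87.0°; with |RB| = 21.9, B = (13.6, 28.4). ∠RBK = 80.9° gives BK at -174° from the x-axis; with |BK| = 14.3, K = (-0.630, 26.9). ∠BKG = 87.1° gives KG at -81.0° from the x-axis; with |KG| = 18.3, G = (2.23, 8.78). Then |EG| = |G − E| = 19.7.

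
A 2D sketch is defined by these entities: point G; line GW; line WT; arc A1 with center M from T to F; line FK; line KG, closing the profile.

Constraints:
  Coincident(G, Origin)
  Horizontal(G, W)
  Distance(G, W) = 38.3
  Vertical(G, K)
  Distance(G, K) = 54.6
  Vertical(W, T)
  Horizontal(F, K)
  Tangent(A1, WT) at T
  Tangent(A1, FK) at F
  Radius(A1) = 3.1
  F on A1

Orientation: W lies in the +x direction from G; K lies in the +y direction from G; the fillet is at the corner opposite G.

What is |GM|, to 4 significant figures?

62.38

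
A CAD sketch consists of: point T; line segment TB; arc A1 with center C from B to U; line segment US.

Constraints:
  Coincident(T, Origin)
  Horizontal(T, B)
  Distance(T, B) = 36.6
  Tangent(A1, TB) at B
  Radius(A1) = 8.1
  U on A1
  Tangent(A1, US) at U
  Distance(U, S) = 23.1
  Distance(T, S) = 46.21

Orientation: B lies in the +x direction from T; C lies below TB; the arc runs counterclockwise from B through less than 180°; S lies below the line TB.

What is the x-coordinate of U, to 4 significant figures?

28.65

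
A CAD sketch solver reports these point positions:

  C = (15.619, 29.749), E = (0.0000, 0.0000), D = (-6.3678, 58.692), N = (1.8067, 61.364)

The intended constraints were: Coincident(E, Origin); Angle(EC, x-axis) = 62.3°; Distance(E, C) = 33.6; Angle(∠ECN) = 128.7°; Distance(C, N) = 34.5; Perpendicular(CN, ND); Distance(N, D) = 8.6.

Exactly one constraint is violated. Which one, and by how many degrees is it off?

Perpendicular(CN, ND) — off by 5.50°.

E = (0.00, 0.00) ✓; EC at 62.30° ✓; |EC| = 33.60 ✓; ∠ECN = 128.7° ✓; |CN| = 34.50 ✓; ∠(CN, ND) = 84.50° ✗; |ND| = 8.600 ✓.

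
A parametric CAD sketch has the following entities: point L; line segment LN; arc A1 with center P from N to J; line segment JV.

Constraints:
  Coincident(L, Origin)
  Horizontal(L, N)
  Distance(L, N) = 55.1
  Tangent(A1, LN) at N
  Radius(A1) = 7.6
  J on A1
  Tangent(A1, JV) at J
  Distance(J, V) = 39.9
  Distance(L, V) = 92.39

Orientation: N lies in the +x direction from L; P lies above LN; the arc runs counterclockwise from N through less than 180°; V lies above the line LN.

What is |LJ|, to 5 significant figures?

61.121

Checks: |PJ| = 7.600 ✓; ∠(PJ, JV) = 90.00° ✓; |JV| = 39.90 ✓; |LV| = 92.39 ✓.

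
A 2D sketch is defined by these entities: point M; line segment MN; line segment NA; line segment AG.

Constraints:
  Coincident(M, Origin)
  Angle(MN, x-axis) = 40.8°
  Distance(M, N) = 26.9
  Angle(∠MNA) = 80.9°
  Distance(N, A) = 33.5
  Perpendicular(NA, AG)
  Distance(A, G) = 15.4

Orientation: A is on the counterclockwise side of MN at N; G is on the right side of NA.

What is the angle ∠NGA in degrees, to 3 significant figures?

65.3°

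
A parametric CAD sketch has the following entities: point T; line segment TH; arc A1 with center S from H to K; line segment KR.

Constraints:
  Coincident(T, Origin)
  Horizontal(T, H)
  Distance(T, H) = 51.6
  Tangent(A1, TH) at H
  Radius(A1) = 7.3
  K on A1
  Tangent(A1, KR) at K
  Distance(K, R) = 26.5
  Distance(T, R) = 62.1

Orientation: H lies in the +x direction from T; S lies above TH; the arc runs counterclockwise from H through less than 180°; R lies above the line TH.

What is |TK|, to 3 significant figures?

59.4

T is at the origin; T and H share the same y with |TH| = 51.6 and H on the +x side, so H = (51.6, 0.00). Since A1 is tangent to TH there, SH ⟂ TH, so S = H + (0, 7.3) = (51.6, 7.30). Since SK ⟂ KR (tangency), |SR| = √(7.3² + 26.5²) = 27.5 regardless of where K sits on A1. So R lies on both circle(T, 62.1) and circle(S, 27.5); the above-TH intersection is R = (51.4, 34.8). K is the foot of the tangent from R: K = (58.6, 9.28).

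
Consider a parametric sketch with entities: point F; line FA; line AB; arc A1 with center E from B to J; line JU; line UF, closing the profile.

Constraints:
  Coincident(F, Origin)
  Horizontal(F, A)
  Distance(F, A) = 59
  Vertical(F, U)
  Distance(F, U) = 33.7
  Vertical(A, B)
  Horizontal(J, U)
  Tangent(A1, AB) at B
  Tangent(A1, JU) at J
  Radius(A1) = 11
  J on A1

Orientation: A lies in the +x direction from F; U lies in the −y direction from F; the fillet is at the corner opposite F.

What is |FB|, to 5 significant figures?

63.216

The virtual corner opposite F is at (59.000, -33.700). Tangency of A1 to AB means the radius EB is perpendicular to AB and tangency of A1 to JU means the radius EJ is perpendicular to JU, with radius 11.0, so the center E sits 11.0 in from both sides at E = (48.000, -22.700). That places the tangent points at B = (59.000, -22.700) on AB and J = (48.000, -33.700) on JU. Then |FB| = |B − F| = 63.216.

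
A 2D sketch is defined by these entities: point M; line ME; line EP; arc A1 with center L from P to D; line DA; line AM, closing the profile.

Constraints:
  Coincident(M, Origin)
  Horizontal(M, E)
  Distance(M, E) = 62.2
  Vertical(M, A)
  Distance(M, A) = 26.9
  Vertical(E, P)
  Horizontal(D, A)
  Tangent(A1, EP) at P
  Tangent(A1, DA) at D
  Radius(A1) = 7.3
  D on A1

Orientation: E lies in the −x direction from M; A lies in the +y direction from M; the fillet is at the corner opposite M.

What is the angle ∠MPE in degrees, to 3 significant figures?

72.5°

M is at the origin; M and E share the same y with |ME| = 62.2 and E on the −x side, so E = (-62.2, 0.00). MA is vertical with |MA| = 26.9 and A on the +y side, so A = (0.00, 26.9). The virtual corner opposite M is at (-62.2, 26.9). Since A1 is tangent to EP there, LP ⟂ EP and A1 meets DA tangentially, so LD is at right angles to DA, with radius 7.3, so the center L sits 7.3 in from both sides at L = (-54.9, 19.6). That places the tangent points at P = (-62.2, 19.6) on EP and D = (-54.9, 26.9) on DA. Then cos ∠MPE = PM·PE / (|PM||PE|), giving 72.5°.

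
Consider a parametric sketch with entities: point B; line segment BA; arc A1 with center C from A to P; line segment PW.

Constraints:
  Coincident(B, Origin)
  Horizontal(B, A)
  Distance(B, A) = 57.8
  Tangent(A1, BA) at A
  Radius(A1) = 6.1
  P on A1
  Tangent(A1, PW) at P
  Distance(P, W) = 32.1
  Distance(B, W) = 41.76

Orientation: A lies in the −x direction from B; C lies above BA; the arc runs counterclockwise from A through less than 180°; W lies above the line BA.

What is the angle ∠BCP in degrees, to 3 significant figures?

34.6°

Checks: |CP| = 6.100 ✓; ∠(CP, PW) = 90.00° ✓; |PW| = 32.10 ✓; |BW| = 41.76 ✓.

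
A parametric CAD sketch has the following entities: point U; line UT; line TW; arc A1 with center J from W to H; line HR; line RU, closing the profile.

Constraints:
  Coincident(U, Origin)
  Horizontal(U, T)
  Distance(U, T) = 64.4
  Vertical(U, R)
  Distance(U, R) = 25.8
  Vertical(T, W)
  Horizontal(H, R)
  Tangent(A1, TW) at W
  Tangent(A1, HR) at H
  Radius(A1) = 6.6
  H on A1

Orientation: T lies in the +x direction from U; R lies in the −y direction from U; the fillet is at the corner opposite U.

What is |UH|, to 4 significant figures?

63.30

U is at the origin; UT is horizontal with |UT| = 64.4 and T on the +x side, so T = (64.40, 0.000). UR is vertical with |UR| = 25.8 and R on the −y side, so R = (0.000, -25.80). The virtual corner opposite U is at (64.40, -25.80). Since A1 is tangent to TW there, JW ⟂ TW and the tangent condition forces JH to be normal to HR, with radius 6.6, so the center J sits 6.6 in from both sides at J = (57.80, -19.20). That places the tangent points at W = (64.40, -19.20) on TW and H = (57.80, -25.80) on HR. Then |UH| = |H − U| = 63.30.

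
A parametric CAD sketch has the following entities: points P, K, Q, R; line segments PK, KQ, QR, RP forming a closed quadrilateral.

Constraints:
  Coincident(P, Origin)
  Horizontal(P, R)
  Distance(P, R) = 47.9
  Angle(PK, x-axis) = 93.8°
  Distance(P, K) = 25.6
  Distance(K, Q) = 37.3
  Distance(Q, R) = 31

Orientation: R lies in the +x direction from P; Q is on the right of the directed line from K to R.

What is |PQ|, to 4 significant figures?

18.70

Checks: |KQ| = 37.30 ✓; |QR| = 31.00 ✓.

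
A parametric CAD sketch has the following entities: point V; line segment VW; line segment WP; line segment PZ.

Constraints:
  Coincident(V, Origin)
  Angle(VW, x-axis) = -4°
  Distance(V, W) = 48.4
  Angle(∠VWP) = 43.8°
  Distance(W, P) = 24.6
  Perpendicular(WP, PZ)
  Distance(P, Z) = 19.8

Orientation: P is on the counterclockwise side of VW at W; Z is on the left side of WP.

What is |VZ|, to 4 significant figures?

17.16

V is at the origin; VW runs at -4.0° with length 48.4, so W = 48.4·(cos -4.0°, sin -4.0°) = (48.28, -3.376). ∠VWP = 43.8°, so WP runs at -4.0° + (180° − 43.8°) = 132.2° from the x-axis; with |WP| = 24.6, P = W + 24.6·(cos 132.2°, sin 132.2°) = (31.76, 14.85). WP ⟂ PZ; with |PZ| = 19.8 on the left of WP, Z = P + 19.8·(-0.7408, -0.6717) = (17.09, 1.548). Then |VZ| = |Z − V| = 17.16.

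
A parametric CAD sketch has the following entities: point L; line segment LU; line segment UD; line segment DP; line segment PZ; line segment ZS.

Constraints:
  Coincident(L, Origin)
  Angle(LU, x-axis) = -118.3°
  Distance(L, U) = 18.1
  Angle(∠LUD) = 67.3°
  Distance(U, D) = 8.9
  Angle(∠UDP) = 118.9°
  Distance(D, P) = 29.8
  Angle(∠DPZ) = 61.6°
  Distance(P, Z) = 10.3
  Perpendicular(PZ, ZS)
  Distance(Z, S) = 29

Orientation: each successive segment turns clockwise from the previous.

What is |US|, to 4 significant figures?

13.06

∠DPZ = 61.6° gives PZ at -50.50° from the x-axis; with |PZ| = 10.3, Z = (3.581, 10.64). PZ ⟂ ZS, so ZS runs at -140.5°; with |ZS| = 29.0, S = (-18.80, -7.803). Then |US| = |S − U| = 13.06.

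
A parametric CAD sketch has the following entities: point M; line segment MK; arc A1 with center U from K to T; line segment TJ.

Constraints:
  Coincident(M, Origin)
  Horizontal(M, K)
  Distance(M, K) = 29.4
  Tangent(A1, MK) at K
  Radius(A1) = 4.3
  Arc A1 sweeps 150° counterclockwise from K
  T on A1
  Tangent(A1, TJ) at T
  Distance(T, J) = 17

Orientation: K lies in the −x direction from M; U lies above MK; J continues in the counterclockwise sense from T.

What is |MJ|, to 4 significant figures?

45.11

On A1, K sits at bearing -90° from U; a 150° counterclockwise sweep puts T at bearing 60°, so T = U + 4.3·(cos 60°, sin 60°) = (-27.25, 8.024). Tangency of A1 to TJ means the radius UT is perpendicular to TJ, so TJ runs along (−sin 60°, cos 60°); with |TJ| = 17.0, J = (-41.97, 16.52). Then |MJ| = |J − M| = 45.11.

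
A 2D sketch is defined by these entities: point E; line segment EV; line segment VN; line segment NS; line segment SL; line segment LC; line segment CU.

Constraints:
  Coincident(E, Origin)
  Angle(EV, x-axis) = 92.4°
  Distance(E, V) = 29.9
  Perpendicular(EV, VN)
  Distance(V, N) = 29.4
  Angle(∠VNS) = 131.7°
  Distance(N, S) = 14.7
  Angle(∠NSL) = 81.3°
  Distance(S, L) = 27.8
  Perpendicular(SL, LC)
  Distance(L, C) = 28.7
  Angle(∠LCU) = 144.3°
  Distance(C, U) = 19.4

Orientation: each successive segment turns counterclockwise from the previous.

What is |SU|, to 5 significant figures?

47.411

E is at the origin; EV runs at 92.4° with length 29.9, so V = (-1.2521, 29.874). The perpendicularity gives VN at right angles to EV, so VN runs at -177.60°; with |VN| = 29.4, N = (-30.626, 28.643). ∠VNS = 131.7° gives NS at -129.30° from the x-axis; with |NS| = 14.7, S = (-39.937, 17.267). ∠NSL = 81.3° gives SL at -30.600° from the x-axis; with |SL| = 27.8, L = (-16.008, 3.1158). SL is perpendicular to LC, so LC runs at 59.400°; with |LC| = 28.7, C = (-1.3989, 27.819). ∠LCU = 144.3° gives CU at 95.100° from the x-axis; with |CU| = 19.4, U = (-3.1234, 47.142). Then |SU| = |U − S| = 47.411.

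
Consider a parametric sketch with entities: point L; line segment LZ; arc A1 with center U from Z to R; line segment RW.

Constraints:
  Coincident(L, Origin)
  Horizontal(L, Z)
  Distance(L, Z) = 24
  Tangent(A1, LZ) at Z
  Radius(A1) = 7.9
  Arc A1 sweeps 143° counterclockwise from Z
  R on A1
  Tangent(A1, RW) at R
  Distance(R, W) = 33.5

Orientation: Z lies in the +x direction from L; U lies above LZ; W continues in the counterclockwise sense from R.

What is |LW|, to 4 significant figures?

34.43

L is at the origin; L and Z share the same y with |LZ| = 24.0 and Z on the +x side, so Z = (24.00, 0.000). The tangent condition forces UZ to be normal to LZ, so U = Z + (0, 7.9) = (24.00, 7.900). On A1, Z sits at bearing -90° from U; a 143° counterclockwise sweep puts R at bearing 53°, so R = U + 7.9·(cos 53°, sin 53°) = (28.75, 14.21). A1 meets RW tangentially, so UR is at right angles to RW, so RW runs along (−sin 53°, cos 53°); with |RW| = 33.5, W = (2.000, 34.37). Then |LW| = |W − L| = 34.43.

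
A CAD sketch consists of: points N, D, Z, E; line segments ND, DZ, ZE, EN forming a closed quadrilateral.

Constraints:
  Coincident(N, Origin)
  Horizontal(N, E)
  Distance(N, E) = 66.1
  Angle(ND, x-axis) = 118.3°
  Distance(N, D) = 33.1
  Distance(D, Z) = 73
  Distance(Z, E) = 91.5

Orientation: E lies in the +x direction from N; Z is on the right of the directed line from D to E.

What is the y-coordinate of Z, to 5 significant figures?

-43.841

N is at the origin; N and E share the same y with |NE| = 66.1 and E in +x, so E = (66.1, 0). ND runs at 118.3° with |ND| = 33.1, so D = (-15.692, 29.144). Z is determined by |DZ| = 73.0 and |ZE| = 91.5 together: it lies at the intersection of circle(D, 73.0) and circle(E, 91.5). With |DE| = 86.829, the foot of the radical line on DE is 25.890 from D and the perpendicular offset is √(73.0² − 25.890²) = 68.255. Taking the right-of-DE solution: Z = (-14.213, -43.841).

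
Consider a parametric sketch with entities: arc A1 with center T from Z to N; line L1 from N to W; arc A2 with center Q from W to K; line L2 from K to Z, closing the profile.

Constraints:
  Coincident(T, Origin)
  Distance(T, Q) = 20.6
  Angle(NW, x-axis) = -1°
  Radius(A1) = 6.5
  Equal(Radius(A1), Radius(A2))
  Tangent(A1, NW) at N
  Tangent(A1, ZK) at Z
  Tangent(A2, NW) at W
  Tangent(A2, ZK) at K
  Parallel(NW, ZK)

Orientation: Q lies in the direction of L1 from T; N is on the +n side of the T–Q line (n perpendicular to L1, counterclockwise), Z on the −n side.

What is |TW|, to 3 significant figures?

21.6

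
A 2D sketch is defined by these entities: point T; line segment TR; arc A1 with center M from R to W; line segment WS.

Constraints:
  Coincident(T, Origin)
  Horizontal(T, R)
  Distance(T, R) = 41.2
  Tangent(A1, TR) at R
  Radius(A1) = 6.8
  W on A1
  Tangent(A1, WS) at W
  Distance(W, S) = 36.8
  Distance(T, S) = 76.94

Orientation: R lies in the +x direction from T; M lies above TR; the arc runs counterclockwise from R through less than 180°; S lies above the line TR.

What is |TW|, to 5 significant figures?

46.241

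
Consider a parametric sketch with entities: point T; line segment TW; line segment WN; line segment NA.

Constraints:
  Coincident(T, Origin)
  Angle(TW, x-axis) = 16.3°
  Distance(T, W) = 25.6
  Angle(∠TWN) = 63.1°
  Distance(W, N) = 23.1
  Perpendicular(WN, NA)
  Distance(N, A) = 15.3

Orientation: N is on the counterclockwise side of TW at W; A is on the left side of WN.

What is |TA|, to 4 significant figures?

13.76

T is at the origin; TW runs at 16.3° with length 25.6, so W = 25.6·(cos 16.3°, sin 16.3°) = (24.57, 7.185). ∠TWN = 63.1°, so WN runs at 16.3° + (180° − 63.1°) = 133.2° from the x-axis; with |WN| = 23.1, N = W + 23.1·(cos 133.2°, sin 133.2°) = (8.758, 24.02). WN ⟂ NA; with |NA| = 15.3 on the left of WN, A = N + 15.3·(-0.7290, -0.6845) = (-2.395, 13.55). Then |TA| = |A − T| = 13.76.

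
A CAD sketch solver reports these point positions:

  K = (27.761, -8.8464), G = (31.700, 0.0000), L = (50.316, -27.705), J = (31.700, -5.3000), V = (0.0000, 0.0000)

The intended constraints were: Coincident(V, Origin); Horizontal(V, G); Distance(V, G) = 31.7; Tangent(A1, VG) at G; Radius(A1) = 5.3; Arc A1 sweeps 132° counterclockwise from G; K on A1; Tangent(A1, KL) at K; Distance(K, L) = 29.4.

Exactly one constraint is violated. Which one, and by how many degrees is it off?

Tangent(A1, KL) at K — off by 8.10°.

V = (0.00, 0.00) ✓; V.y = 0.00, G.y = 0.00 ✓; |VG| = 31.70 ✓; ∠(JG, GV) = 90.00° ✓; |JG| = 5.300 ✓; bearing(J→K) − bearing(J→G) = 132.0° ✓; |JK| = 5.300 ✓; ∠(JK, KL) = 81.90° ✗; |KL| = 29.40 ✓.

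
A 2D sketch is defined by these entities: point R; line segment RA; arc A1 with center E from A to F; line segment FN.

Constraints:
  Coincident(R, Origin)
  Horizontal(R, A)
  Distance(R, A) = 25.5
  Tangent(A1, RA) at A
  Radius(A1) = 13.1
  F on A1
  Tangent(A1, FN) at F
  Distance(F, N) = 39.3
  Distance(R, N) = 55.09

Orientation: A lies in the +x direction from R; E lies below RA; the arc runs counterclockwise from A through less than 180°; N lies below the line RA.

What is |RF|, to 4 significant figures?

18.61

Checks: |EF| = 13.10 ✓; ∠(EF, FN) = 90.00° ✓; |FN| = 39.30 ✓; |RN| = 55.09 ✓.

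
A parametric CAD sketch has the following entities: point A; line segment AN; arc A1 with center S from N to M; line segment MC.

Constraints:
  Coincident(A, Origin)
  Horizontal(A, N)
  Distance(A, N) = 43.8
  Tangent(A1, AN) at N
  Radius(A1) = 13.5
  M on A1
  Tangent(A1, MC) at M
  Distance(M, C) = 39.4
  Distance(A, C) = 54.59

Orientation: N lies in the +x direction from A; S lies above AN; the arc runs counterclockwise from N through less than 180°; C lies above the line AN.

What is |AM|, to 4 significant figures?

57.74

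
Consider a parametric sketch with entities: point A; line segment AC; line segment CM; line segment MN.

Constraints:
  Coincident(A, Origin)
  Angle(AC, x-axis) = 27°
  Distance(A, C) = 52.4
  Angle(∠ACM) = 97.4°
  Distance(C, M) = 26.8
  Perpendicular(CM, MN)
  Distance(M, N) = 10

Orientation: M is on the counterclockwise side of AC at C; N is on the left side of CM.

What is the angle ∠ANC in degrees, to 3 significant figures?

71.8°

A is at the origin; AC runs at 27.0° with length 52.4, so C = 52.4·(cos 27.0°, sin 27.0°) = (46.7, 23.8). ∠ACM = 97.4°, so CM runs at 27.0° + (180° − 97.4°) = 110° from the x-axis; with |CM| = 26.8, M = C + 26.8·(cos 110°, sin 110°) = (37.7, 49.0). The perpendicularity gives MN at right angles to CM; with |MN| = 10.0 on the left of CM, N = M + 10.0·(-0.942, -0.335) = (28.3, 45.7). Then cos ∠ANC = NA·NC / (|NA||NC|), giving 71.8°.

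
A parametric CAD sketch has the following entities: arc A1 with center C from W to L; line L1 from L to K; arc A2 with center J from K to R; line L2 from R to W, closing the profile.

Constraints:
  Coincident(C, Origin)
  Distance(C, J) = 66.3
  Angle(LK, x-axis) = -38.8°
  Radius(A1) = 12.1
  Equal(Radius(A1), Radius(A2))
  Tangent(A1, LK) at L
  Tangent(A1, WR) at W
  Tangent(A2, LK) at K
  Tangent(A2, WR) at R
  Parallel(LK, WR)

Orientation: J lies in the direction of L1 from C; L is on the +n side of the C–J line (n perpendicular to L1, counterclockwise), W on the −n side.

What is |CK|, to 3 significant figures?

67.4

Tangency of A1 to both parallel lines with radius 12.1 puts L and W at C ± 12.1·n: L = (7.58, 9.43), W = (-7.58, -9.43). Equal radii place K and R the same way about J: K = J + 12.1·n = (59.3, -32.1), R = J − 12.1·n = (44.1, -51.0). Then |CK| = |K − C| = 67.4.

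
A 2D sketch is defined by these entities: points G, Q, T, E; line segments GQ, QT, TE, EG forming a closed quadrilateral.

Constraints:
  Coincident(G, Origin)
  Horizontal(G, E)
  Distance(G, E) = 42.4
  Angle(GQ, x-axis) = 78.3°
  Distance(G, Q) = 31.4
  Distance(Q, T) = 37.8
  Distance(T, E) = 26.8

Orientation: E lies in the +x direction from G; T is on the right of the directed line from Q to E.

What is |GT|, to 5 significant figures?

17.210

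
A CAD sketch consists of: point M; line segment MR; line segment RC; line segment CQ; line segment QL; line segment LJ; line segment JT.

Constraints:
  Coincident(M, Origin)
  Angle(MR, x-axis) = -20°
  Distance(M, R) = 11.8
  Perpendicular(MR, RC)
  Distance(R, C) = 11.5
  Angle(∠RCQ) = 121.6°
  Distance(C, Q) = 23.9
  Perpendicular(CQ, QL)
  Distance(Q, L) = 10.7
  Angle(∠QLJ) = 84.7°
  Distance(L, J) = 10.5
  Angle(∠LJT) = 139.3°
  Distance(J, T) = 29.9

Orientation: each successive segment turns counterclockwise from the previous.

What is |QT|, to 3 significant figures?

33.4

M is at the origin; MR runs at -20.0° with length 11.8, so R = (11.1, -4.04). MR is perpendicular to RC, so RC runs at 70.0°; with |RC| = 11.5, C = (15.0, 6.77). ∠RCQ = 121.6° gives CQ at 128° from the x-axis; with |CQ| = 23.9, Q = (0.176, 25.5). The perpendicularity gives QL at right angles to CQ, so QL runs at -142°; with |QL| = 10.7, L = (-8.21, 18.9). ∠QLJ = 84.7° gives LJ at -46.3° from the x-axis; with |LJ| = 10.5, J = (-0.955, 11.3). ∠LJT = 139.3° gives JT at -5.60° from the x-axis; with |JT| = 29.9, T = (28.8, 8.35). Then |QT| = |T − Q| = 33.4.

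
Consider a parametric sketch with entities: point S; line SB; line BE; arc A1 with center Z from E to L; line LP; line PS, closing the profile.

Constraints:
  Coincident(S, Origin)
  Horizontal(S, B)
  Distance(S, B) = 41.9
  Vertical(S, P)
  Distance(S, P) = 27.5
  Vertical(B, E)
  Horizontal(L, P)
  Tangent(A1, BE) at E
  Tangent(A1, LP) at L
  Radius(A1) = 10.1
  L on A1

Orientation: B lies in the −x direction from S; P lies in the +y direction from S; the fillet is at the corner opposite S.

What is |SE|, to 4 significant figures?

45.37

S is at the origin; S and B share the same y with |SB| = 41.9 and B on the −x side, so B = (-41.90, 0.000). S and P share the same x with |SP| = 27.5 and P on the +y side, so P = (0.000, 27.50). The virtual corner opposite S is at (-41.90, 27.50). Since A1 is tangent to BE there, ZE ⟂ BE and tangency of A1 to LP means the radius ZL is perpendicular to LP, with radius 10.1, so the center Z sits 10.1 in from both sides at Z = (-31.80, 17.40). That places the tangent points at E = (-41.90, 17.40) on BE and L = (-31.80, 27.50) on LP. Then |SE| = |E − S| = 45.37.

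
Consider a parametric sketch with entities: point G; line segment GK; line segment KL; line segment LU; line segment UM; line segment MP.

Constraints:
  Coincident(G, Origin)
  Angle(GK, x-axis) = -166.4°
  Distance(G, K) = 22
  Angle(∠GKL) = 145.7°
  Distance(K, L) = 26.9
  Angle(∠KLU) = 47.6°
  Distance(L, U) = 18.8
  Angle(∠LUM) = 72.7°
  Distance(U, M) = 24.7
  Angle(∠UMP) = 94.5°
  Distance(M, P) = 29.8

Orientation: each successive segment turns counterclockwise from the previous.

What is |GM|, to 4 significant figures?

28.13

G is at the origin; GK runs at -166.4° with length 22.0, so K = (-21.38, -5.173). ∠GKL = 145.7° gives KL at -132.1° from the x-axis; with |KL| = 26.9, L = (-39.42, -25.13). ∠KLU = 47.6° gives LU at 0.3000° from the x-axis; with |LU| = 18.8, U = (-20.62, -25.03). ∠LUM = 72.7° gives UM at 107.6° from the x-axis; with |UM| = 24.7, M = (-28.09, -1.490). Then |GM| = |M − G| = 28.13.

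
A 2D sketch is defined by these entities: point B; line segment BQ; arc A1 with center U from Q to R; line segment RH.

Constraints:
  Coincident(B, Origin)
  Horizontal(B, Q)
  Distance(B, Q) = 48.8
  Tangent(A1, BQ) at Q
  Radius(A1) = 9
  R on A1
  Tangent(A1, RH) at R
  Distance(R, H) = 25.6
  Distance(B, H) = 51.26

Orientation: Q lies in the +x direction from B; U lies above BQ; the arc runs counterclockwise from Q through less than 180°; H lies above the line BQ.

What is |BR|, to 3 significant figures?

57.5

B is at the origin; BQ is horizontal with |BQ| = 48.8 and Q on the +x side, so Q = (48.8, 0.00). The tangent condition forces UQ to be normal to BQ, so U = Q + (0, 9) = (48.8, 9.00). Since UR ⟂ RH (tangency), |UH| = √(9.0² + 25.6²) = 27.1 regardless of where R sits on A1. So H lies on both circle(B, 51.26) and circle(U, 27.1); the above-BQ intersection is H = (38.3, 34.0). R is the foot of the tangent from H: R = (55.5, 15.0).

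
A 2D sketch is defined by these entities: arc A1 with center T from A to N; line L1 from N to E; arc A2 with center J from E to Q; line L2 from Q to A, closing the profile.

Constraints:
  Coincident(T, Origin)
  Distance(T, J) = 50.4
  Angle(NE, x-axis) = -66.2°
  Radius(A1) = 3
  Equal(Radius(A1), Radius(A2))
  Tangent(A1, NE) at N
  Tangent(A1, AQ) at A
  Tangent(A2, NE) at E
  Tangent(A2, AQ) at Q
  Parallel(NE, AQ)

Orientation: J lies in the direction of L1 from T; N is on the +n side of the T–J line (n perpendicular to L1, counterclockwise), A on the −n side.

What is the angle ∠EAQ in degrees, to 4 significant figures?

6.789°

The slot axis is L1's direction at -66.2°, so u = (cos -66.2°, sin -66.2°) = (0.4035, -0.9150) and n = (−sin -66.2°, cos -66.2°) = (0.9150, 0.4035). T is at the origin and J lies 50.4 along u from T, so J = 50.4·u = (20.34, -46.11). Tangency of A1 to both parallel lines with radius 3.0 puts N and A at T ± 3.0·n: N = (2.745, 1.211), A = (-2.745, -1.211). Equal radii place E and Q the same way about J: E = J + 3.0·n = (23.08, -44.90), Q = J − 3.0·n = (17.59, -47.32). Then cos ∠EAQ = AE·AQ / (|AE||AQ|), giving 6.789°.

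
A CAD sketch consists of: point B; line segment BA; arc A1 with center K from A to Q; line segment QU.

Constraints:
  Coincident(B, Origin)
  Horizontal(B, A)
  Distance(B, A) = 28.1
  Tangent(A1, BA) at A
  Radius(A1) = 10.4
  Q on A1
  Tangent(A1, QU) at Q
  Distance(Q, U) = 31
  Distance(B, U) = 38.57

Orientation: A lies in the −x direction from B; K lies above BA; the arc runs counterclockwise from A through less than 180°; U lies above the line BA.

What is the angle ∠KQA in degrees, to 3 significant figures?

53.0°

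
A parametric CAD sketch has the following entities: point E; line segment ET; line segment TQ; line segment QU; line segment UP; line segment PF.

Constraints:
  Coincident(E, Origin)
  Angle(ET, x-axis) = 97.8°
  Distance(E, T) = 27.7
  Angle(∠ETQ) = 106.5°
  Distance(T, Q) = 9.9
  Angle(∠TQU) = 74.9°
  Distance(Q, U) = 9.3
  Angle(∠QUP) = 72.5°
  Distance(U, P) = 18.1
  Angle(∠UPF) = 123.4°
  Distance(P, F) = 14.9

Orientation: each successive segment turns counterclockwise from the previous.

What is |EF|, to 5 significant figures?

42.231

E is at the origin; ET runs at 97.8° with length 27.7, so T = (-3.7593, 27.444). ∠ETQ = 106.5° gives TQ at 171.30° from the x-axis; with |TQ| = 9.9, Q = (-13.545, 28.941). ∠TQU = 74.9° gives QU at -83.600° from the x-axis; with |QU| = 9.3, U = (-12.509, 19.699). ∠QUP = 72.5° gives UP at 23.900° from the x-axis; with |UP| = 18.1, P = (4.0392, 27.032). ∠UPF = 123.4° gives PF at 80.500° from the x-axis; with |PF| = 14.9, F = (6.4985, 41.728). Then |EF| = |F − E| = 42.231.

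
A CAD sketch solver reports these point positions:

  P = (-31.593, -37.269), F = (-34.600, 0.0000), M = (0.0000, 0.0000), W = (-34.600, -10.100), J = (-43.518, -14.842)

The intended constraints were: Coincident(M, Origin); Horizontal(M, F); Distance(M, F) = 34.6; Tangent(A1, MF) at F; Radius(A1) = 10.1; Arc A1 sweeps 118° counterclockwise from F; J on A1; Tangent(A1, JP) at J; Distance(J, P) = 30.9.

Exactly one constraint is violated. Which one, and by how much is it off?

Distance(J, P) = 30.9 — off by 5.50.

M = (0.00, 0.00) ✓; M.y = 0.00, F.y = 0.00 ✓; |MF| = 34.60 ✓; ∠(WF, FM) = 90.00° ✓; |WF| = 10.10 ✓; bearing(W→J) − bearing(W→F) = 118.0° ✓; |WJ| = 10.10 ✓; ∠(WJ, JP) = 90.00° ✓; |JP| = 25.40 ✗.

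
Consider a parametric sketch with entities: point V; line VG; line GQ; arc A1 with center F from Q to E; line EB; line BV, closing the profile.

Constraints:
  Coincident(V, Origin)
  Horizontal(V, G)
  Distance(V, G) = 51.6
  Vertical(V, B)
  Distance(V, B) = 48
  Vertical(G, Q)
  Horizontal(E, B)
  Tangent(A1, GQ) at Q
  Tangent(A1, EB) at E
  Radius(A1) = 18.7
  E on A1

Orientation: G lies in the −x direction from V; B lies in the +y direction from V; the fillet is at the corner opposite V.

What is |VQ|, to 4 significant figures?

59.34

The virtual corner opposite V is at (-51.60, 48.00). Since A1 is tangent to GQ there, FQ ⟂ GQ and since A1 is tangent to EB there, FE ⟂ EB, with radius 18.7, so the center F sits 18.7 in from both sides at F = (-32.90, 29.30). That places the tangent points at Q = (-51.60, 29.30) on GQ and E = (-32.90, 48.00) on EB. Then |VQ| = |Q − V| = 59.34.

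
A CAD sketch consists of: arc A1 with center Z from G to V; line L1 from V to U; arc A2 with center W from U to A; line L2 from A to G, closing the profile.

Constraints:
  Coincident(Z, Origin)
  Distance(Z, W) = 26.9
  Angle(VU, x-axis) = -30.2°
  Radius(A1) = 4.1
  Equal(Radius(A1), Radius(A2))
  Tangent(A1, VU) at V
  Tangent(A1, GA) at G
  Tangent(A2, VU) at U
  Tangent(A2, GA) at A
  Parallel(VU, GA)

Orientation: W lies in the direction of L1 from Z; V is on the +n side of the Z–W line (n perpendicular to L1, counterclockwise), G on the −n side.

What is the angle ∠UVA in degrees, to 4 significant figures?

16.95°

The slot axis is L1's direction at -30.2°, so u = (cos -30.2°, sin -30.2°) = (0.8643, -0.5030) and n = (−sin -30.2°, cos -30.2°) = (0.5030, 0.8643). Z is at the origin and W lies 26.9 along u from Z, so W = 26.9·u = (23.25, -13.53). Tangency of A1 to both parallel lines with radius 4.1 puts V and G at Z ± 4.1·n: V = (2.062, 3.544), G = (-2.062, -3.544). Equal radii place U and A the same way about W: U = W + 4.1·n = (25.31, -9.988), A = W − 4.1·n = (21.19, -17.07). Then cos ∠UVA = VU·VA / (|VU||VA|), giving 16.95°.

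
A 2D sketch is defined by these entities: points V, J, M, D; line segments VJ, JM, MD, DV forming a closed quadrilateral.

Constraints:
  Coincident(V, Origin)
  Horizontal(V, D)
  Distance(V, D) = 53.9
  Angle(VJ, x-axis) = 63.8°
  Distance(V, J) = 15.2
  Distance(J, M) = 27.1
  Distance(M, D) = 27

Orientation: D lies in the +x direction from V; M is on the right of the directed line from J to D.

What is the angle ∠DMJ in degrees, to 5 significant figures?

130.45°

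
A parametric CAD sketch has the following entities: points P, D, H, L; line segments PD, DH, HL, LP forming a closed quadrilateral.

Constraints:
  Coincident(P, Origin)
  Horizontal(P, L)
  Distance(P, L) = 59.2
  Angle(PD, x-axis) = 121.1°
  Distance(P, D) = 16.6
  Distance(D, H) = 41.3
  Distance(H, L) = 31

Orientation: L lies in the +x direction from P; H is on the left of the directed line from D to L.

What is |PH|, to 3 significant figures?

36.4

Checks: P.y = 0.00, L.y = 0.00 ✓; |DH| = 41.30 ✓; |HL| = 31.00 ✓.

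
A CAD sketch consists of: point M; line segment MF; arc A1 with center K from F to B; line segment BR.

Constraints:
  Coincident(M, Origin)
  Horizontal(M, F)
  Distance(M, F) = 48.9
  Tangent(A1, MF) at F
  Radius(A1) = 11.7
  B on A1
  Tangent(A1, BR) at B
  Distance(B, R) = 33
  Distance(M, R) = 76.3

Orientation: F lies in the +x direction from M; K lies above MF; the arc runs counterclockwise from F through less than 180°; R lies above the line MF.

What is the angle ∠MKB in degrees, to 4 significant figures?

163.6°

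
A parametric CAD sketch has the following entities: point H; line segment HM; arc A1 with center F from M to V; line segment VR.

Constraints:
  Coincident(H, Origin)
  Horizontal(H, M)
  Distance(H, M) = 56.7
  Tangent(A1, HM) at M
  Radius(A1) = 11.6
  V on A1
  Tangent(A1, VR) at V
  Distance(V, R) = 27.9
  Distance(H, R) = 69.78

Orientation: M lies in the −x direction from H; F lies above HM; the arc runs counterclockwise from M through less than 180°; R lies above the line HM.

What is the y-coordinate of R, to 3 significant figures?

41.8

Checks: |FM| = 11.60 ✓; |FV| = 11.60 ✓; ∠(FV, VR) = 90.00° ✓; |VR| = 27.90 ✓; |HR| = 69.78 ✓.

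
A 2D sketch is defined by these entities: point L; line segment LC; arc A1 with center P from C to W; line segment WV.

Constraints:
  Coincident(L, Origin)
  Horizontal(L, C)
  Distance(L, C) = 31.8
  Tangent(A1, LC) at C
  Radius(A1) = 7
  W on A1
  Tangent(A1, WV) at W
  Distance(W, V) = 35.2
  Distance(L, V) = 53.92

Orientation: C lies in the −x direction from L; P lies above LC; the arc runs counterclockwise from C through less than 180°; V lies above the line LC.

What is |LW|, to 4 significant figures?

26.39

Checks: |PW| = 7.000 ✓; ∠(PW, WV) = 90.00° ✓; |WV| = 35.20 ✓; |LV| = 53.92 ✓.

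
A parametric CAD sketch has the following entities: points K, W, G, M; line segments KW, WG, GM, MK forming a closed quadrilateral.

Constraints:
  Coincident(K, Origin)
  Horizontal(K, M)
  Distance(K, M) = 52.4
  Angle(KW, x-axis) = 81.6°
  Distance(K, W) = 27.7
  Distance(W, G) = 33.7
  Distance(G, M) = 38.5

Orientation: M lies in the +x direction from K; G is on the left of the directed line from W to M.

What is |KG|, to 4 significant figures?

50.95

K is at the origin; K and M share the same y with |KM| = 52.4 and M in +x, so M = (52.4, 0). KW runs at 81.6° with |KW| = 27.7, so W = (4.046, 27.40). G is determined by |WG| = 33.7 and |GM| = 38.5 together: it lies at the intersection of circle(W, 33.7) and circle(M, 38.5). With |WM| = 55.58, the foot of the radical line on WM is 24.67 from W and the perpendicular offset is √(33.7² − 24.67²) = 22.96. Taking the left-of-WM solution: G = (36.83, 35.21).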